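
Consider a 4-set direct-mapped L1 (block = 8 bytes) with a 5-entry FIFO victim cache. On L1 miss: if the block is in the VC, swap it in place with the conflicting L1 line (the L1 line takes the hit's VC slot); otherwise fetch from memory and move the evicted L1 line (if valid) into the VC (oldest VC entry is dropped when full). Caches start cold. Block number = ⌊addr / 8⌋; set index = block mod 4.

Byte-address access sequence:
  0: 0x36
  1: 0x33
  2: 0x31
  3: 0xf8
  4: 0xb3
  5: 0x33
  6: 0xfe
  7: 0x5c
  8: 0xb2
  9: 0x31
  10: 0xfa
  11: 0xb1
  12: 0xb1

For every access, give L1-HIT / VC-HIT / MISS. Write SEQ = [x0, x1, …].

SEQ = [MISS, L1-HIT, L1-HIT, MISS, MISS, VC-HIT, L1-HIT, MISS, VC-HIT, VC-HIT, VC-HIT, VC-HIT, L1-HIT]

  [0] addr=0x36 blk=6 s=2: MISS | VC []
  [1] addr=0x33 blk=6 s=2: L1-HIT | VC []
  [2] addr=0x31 blk=6 s=2: L1-HIT | VC []
  [3] addr=0xf8 blk=31 s=3: MISS | VC []
  [4] addr=0xb3 blk=22 s=2: MISS | VC [6]
  [5] addr=0x33 blk=6 s=2: VC-HIT | VC [22]
  [6] addr=0xfe blk=31 s=3: L1-HIT | VC [22]
  [7] addr=0x5c blk=11 s=3: MISS | VC [22, 31]
  [8] addr=0xb2 blk=22 s=2: VC-HIT | VC [6, 31]
  [9] addr=0x31 blk=6 s=2: VC-HIT | VC [22, 31]
  [10] addr=0xfa blk=31 s=3: VC-HIT | VC [22, 11]
  [11] addr=0xb1 blk=22 s=2: VC-HIT | VC [6, 11]
  [12] addr=0xb1 blk=22 s=2: L1-HIT | VC [6, 11]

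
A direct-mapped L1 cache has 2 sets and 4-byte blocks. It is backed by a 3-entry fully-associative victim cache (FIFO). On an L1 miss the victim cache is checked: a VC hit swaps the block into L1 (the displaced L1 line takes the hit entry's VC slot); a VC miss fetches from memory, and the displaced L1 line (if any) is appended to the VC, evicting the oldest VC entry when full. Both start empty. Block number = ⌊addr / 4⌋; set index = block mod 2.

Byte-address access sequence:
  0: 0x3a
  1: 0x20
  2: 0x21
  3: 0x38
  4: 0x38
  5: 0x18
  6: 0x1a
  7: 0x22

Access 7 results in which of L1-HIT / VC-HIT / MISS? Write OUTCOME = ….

0: 0x3a (blk 14, set 0) → MISS  vc=[]
1: 0x20 (blk 8, set 0) → MISS  vc=[14]
2: 0x21 (blk 8, set 0) → L1-HIT  vc=[14]
3: 0x38 (blk 14, set 0) → VC-HIT  vc=[8]
4: 0x38 (blk 14, set 0) → L1-HIT  vc=[8]
5: 0x18 (blk 6, set 0) → MISS  vc=[8, 14]
6: 0x1a (blk 6, set 0) → L1-HIT  vc=[8, 14]
7: 0x22 (blk 8, set 0) → VC-HIT  vc=[6, 14]

OUTCOME = VC-HIT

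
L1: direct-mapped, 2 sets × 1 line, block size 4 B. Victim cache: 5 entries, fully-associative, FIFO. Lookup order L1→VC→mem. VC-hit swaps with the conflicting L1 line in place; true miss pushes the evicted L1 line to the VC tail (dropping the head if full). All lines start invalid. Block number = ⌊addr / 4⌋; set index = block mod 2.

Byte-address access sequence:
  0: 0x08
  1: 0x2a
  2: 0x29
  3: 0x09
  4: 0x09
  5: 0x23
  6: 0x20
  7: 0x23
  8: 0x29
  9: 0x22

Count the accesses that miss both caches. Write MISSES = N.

#0 0x8→b2/s0 MISS; vc=[]
#1 0x2a→b10/s0 MISS; vc=[2]
#2 0x29→b10/s0 L1-HIT; vc=[2]
#3 0x9→b2/s0 VC-HIT; vc=[10]
#4 0x9→b2/s0 L1-HIT; vc=[10]
#5 0x23→b8/s0 MISS; vc=[10,2]
#6 0x20→b8/s0 L1-HIT; vc=[10,2]
#7 0x23→b8/s0 L1-HIT; vc=[10,2]
#8 0x29→b10/s0 VC-HIT; vc=[8,2]
#9 0x22→b8/s0 VC-HIT; vc=[10,2]

MISSES = 3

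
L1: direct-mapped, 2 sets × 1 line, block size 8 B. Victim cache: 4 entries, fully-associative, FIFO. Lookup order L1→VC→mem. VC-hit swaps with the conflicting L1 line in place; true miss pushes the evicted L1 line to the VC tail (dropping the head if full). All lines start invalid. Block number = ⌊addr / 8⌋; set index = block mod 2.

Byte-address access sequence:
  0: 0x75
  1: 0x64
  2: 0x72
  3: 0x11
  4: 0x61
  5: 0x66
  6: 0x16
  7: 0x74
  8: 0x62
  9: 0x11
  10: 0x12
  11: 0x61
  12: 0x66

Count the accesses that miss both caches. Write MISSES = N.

MISSES = 3

0: 0x75 (blk 14, set 0) → MISS  vc=[]
1: 0x64 (blk 12, set 0) → MISS  vc=[14]
2: 0x72 (blk 14, set 0) → VC-HIT  vc=[12]
3: 0x11 (blk 2, set 0) → MISS  vc=[12, 14]
4: 0x61 (blk 12, set 0) → VC-HIT  vc=[2, 14]
5: 0x66 (blk 12, set 0) → L1-HIT  vc=[2, 14]
6: 0x16 (blk 2, set 0) → VC-HIT  vc=[12, 14]
7: 0x74 (blk 14, set 0) → VC-HIT  vc=[12, 2]
8: 0x62 (blk 12, set 0) → VC-HIT  vc=[14, 2]
9: 0x11 (blk 2, set 0) → VC-HIT  vc=[14, 12]
10: 0x12 (blk 2, set 0) → L1-HIT  vc=[14, 12]
11: 0x61 (blk 12, set 0) → VC-HIT  vc=[14, 2]
12: 0x66 (blk 12, set 0) → L1-HIT  vc=[14, 2]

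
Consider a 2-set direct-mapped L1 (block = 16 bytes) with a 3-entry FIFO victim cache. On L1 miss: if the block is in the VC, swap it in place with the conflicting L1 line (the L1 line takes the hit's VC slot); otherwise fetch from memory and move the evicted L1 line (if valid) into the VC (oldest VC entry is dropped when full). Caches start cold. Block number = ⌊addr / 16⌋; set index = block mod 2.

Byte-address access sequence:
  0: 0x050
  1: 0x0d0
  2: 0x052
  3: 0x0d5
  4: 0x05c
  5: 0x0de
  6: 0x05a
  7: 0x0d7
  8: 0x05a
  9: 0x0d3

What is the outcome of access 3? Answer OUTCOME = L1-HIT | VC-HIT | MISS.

OUTCOME = VC-HIT

0: 0x50 (blk 5, set 1) → MISS  vc=[]
1: 0xd0 (blk 13, set 1) → MISS  vc=[5]
2: 0x52 (blk 5, set 1) → VC-HIT  vc=[13]
3: 0xd5 (blk 13, set 1) → VC-HIT  vc=[5]
4: 0x5c (blk 5, set 1) → VC-HIT  vc=[13]
5: 0xde (blk 13, set 1) → VC-HIT  vc=[5]
6: 0x5a (blk 5, set 1) → VC-HIT  vc=[13]
7: 0xd7 (blk 13, set 1) → VC-HIT  vc=[5]
8: 0x5a (blk 5, set 1) → VC-HIT  vc=[13]
9: 0xd3 (blk 13, set 1) → VC-HIT  vc=[5]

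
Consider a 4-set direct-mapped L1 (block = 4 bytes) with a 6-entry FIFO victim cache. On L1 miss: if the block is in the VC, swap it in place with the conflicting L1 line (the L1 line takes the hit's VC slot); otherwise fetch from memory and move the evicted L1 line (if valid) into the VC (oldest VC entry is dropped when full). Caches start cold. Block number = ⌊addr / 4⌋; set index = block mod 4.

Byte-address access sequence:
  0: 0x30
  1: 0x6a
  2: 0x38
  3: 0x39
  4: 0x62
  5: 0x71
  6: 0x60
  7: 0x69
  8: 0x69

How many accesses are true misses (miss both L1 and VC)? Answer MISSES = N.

MISSES = 5

#0 0x30→b12/s0 MISS; vc=[]
#1 0x6a→b26/s2 MISS; vc=[]
#2 0x38→b14/s2 MISS; vc=[26]
#3 0x39→b14/s2 L1-HIT; vc=[26]
#4 0x62→b24/s0 MISS; vc=[26,12]
#5 0x71→b28/s0 MISS; vc=[26,12,24]
#6 0x60→b24/s0 VC-HIT; vc=[26,12,28]
#7 0x69→b26/s2 VC-HIT; vc=[14,12,28]
#8 0x69→b26/s2 L1-HIT; vc=[14,12,28]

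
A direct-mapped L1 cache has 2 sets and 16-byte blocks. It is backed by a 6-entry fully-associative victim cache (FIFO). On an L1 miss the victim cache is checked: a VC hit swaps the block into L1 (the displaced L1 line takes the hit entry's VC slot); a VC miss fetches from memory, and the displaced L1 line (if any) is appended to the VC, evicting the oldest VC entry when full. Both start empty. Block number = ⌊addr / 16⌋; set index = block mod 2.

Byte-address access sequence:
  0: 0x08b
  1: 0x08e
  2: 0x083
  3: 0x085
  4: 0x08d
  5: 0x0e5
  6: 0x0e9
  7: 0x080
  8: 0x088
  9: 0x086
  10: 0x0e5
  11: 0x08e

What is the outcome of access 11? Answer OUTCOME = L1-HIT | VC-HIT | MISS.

0: 0x8b (blk 8, set 0) → MISS  vc=[]
1: 0x8e (blk 8, set 0) → L1-HIT  vc=[]
2: 0x83 (blk 8, set 0) → L1-HIT  vc=[]
3: 0x85 (blk 8, set 0) → L1-HIT  vc=[]
4: 0x8d (blk 8, set 0) → L1-HIT  vc=[]
5: 0xe5 (blk 14, set 0) → MISS  vc=[8]
6: 0xe9 (blk 14, set 0) → L1-HIT  vc=[8]
7: 0x80 (blk 8, set 0) → VC-HIT  vc=[14]
8: 0x88 (blk 8, set 0) → L1-HIT  vc=[14]
9: 0x86 (blk 8, set 0) → L1-HIT  vc=[14]
10: 0xe5 (blk 14, set 0) → VC-HIT  vc=[8]
11: 0x8e (blk 8, set 0) → VC-HIT  vc=[14]

OUTCOME = VC-HIT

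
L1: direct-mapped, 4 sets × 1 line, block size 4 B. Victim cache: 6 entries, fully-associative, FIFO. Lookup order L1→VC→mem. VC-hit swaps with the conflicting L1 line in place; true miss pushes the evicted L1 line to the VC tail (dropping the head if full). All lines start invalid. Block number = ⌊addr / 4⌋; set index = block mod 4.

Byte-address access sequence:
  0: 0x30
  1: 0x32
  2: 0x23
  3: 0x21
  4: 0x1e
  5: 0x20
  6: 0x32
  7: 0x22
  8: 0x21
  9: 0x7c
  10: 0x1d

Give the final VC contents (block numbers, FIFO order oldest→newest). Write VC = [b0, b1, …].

VC = [12, 31]

  [0] addr=0x30 blk=12 s=0: MISS | VC []
  [1] addr=0x32 blk=12 s=0: L1-HIT | VC []
  [2] addr=0x23 blk=8 s=0: MISS | VC [12]
  [3] addr=0x21 blk=8 s=0: L1-HIT | VC [12]
  [4] addr=0x1e blk=7 s=3: MISS | VC [12]
  [5] addr=0x20 blk=8 s=0: L1-HIT | VC [12]
  [6] addr=0x32 blk=12 s=0: VC-HIT | VC [8]
  [7] addr=0x22 blk=8 s=0: VC-HIT | VC [12]
  [8] addr=0x21 blk=8 s=0: L1-HIT | VC [12]
  [9] addr=0x7c blk=31 s=3: MISS | VC [12, 7]
  [10] addr=0x1d blk=7 s=3: VC-HIT | VC [12, 31]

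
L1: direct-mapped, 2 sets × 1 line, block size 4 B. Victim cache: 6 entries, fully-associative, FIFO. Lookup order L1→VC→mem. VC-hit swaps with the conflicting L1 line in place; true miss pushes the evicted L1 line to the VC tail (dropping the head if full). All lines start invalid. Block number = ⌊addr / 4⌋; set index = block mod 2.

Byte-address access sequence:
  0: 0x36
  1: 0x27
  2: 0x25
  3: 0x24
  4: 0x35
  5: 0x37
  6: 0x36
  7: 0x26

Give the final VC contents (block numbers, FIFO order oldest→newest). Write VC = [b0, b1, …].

VC = [13]

  [0] addr=0x36 blk=13 s=1: MISS | VC []
  [1] addr=0x27 blk=9 s=1: MISS | VC [13]
  [2] addr=0x25 blk=9 s=1: L1-HIT | VC [13]
  [3] addr=0x24 blk=9 s=1: L1-HIT | VC [13]
  [4] addr=0x35 blk=13 s=1: VC-HIT | VC [9]
  [5] addr=0x37 blk=13 s=1: L1-HIT | VC [9]
  [6] addr=0x36 blk=13 s=1: L1-HIT | VC [9]
  [7] addr=0x26 blk=9 s=1: VC-HIT | VC [13]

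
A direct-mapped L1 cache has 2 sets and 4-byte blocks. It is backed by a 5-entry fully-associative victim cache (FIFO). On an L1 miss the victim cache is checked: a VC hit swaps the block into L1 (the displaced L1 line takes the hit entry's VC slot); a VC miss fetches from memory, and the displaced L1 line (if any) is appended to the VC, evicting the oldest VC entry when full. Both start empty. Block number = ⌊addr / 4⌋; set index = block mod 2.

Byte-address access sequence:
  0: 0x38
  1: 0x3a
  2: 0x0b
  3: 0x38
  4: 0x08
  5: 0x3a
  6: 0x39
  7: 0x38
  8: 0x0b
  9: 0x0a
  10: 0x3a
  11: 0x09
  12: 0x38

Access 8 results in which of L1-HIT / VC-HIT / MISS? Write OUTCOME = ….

OUTCOME = VC-HIT

0: 0x38 (blk 14, set 0) → MISS  vc=[]
1: 0x3a (blk 14, set 0) → L1-HIT  vc=[]
2: 0xb (blk 2, set 0) → MISS  vc=[14]
3: 0x38 (blk 14, set 0) → VC-HIT  vc=[2]
4: 0x8 (blk 2, set 0) → VC-HIT  vc=[14]
5: 0x3a (blk 14, set 0) → VC-HIT  vc=[2]
6: 0x39 (blk 14, set 0) → L1-HIT  vc=[2]
7: 0x38 (blk 14, set 0) → L1-HIT  vc=[2]
8: 0xb (blk 2, set 0) → VC-HIT  vc=[14]
9: 0xa (blk 2, set 0) → L1-HIT  vc=[14]
10: 0x3a (blk 14, set 0) → VC-HIT  vc=[2]
11: 0x9 (blk 2, set 0) → VC-HIT  vc=[14]
12: 0x38 (blk 14, set 0) → VC-HIT  vc=[2]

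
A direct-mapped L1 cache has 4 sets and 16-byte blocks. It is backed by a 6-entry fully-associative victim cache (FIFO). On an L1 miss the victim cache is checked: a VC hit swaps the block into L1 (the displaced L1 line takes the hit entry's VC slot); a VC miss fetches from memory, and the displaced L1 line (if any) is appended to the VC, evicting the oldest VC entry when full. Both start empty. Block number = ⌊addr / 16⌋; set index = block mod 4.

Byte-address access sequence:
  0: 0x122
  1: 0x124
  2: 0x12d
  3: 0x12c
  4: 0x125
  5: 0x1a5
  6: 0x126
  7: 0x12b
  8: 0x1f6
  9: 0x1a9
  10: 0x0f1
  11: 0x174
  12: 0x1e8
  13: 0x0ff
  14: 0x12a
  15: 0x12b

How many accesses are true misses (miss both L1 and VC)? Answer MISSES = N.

MISSES = 6

#0 0x122→b18/s2 MISS; vc=[]
#1 0x124→b18/s2 L1-HIT; vc=[]
#2 0x12d→b18/s2 L1-HIT; vc=[]
#3 0x12c→b18/s2 L1-HIT; vc=[]
#4 0x125→b18/s2 L1-HIT; vc=[]
#5 0x1a5→b26/s2 MISS; vc=[18]
#6 0x126→b18/s2 VC-HIT; vc=[26]
#7 0x12b→b18/s2 L1-HIT; vc=[26]
#8 0x1f6→b31/s3 MISS; vc=[26]
#9 0x1a9→b26/s2 VC-HIT; vc=[18]
#10 0xf1→b15/s3 MISS; vc=[18,31]
#11 0x174→b23/s3 MISS; vc=[18,31,15]
#12 0x1e8→b30/s2 MISS; vc=[18,31,15,26]
#13 0xff→b15/s3 VC-HIT; vc=[18,31,23,26]
#14 0x12a→b18/s2 VC-HIT; vc=[30,31,23,26]
#15 0x12b→b18/s2 L1-HIT; vc=[30,31,23,26]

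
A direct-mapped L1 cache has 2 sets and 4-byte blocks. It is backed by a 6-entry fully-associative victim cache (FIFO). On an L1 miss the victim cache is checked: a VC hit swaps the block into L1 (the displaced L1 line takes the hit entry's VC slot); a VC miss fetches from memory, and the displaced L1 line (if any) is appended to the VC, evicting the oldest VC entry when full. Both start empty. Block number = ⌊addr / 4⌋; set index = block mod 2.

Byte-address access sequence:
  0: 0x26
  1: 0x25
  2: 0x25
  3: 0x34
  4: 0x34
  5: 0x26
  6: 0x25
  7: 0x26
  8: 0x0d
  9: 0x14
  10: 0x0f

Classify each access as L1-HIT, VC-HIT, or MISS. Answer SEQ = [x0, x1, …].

#0 0x26→b9/s1 MISS; vc=[]
#1 0x25→b9/s1 L1-HIT; vc=[]
#2 0x25→b9/s1 L1-HIT; vc=[]
#3 0x34→b13/s1 MISS; vc=[9]
#4 0x34→b13/s1 L1-HIT; vc=[9]
#5 0x26→b9/s1 VC-HIT; vc=[13]
#6 0x25→b9/s1 L1-HIT; vc=[13]
#7 0x26→b9/s1 L1-HIT; vc=[13]
#8 0xd→b3/s1 MISS; vc=[13,9]
#9 0x14→b5/s1 MISS; vc=[13,9,3]
#10 0xf→b3/s1 VC-HIT; vc=[13,9,5]

SEQ = [MISS, L1-HIT, L1-HIT, MISS, L1-HIT, VC-HIT, L1-HIT, L1-HIT, MISS, MISS, VC-HIT]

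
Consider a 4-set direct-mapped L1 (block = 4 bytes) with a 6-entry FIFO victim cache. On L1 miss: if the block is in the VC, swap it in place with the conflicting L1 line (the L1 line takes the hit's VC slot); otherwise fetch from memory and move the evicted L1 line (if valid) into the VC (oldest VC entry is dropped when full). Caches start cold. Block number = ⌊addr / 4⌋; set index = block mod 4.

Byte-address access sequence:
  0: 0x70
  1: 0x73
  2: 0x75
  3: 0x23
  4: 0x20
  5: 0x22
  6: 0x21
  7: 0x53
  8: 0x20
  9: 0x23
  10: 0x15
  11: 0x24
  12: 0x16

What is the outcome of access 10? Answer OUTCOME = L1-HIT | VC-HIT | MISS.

  [0] addr=0x70 blk=28 s=0: MISS | VC []
  [1] addr=0x73 blk=28 s=0: L1-HIT | VC []
  [2] addr=0x75 blk=29 s=1: MISS | VC []
  [3] addr=0x23 blk=8 s=0: MISS | VC [28]
  [4] addr=0x20 blk=8 s=0: L1-HIT | VC [28]
  [5] addr=0x22 blk=8 s=0: L1-HIT | VC [28]
  [6] addr=0x21 blk=8 s=0: L1-HIT | VC [28]
  [7] addr=0x53 blk=20 s=0: MISS | VC [28, 8]
  [8] addr=0x20 blk=8 s=0: VC-HIT | VC [28, 20]
  [9] addr=0x23 blk=8 s=0: L1-HIT | VC [28, 20]
  [10] addr=0x15 blk=5 s=1: MISS | VC [28, 20, 29]
  [11] addr=0x24 blk=9 s=1: MISS | VC [28, 20, 29, 5]
  [12] addr=0x16 blk=5 s=1: VC-HIT | VC [28, 20, 29, 9]

OUTCOME = MISS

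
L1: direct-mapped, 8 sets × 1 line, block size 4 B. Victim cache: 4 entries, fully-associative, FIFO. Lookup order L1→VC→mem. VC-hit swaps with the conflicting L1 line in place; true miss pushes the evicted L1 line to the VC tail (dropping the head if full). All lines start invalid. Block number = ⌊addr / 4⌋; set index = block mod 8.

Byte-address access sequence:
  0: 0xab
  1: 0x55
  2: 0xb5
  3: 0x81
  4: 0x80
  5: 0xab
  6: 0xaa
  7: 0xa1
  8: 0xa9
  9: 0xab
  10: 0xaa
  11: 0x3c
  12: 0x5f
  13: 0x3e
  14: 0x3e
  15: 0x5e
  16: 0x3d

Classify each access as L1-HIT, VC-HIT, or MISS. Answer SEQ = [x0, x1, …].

#0 0xab→b42/s2 MISS; vc=[]
#1 0x55→b21/s5 MISS; vc=[]
#2 0xb5→b45/s5 MISS; vc=[21]
#3 0x81→b32/s0 MISS; vc=[21]
#4 0x80→b32/s0 L1-HIT; vc=[21]
#5 0xab→b42/s2 L1-HIT; vc=[21]
#6 0xaa→b42/s2 L1-HIT; vc=[21]
#7 0xa1→b40/s0 MISS; vc=[21,32]
#8 0xa9→b42/s2 L1-HIT; vc=[21,32]
#9 0xab→b42/s2 L1-HIT; vc=[21,32]
#10 0xaa→b42/s2 L1-HIT; vc=[21,32]
#11 0x3c→b15/s7 MISS; vc=[21,32]
#12 0x5f→b23/s7 MISS; vc=[21,32,15]
#13 0x3e→b15/s7 VC-HIT; vc=[21,32,23]
#14 0x3e→b15/s7 L1-HIT; vc=[21,32,23]
#15 0x5e→b23/s7 VC-HIT; vc=[21,32,15]
#16 0x3d→b15/s7 VC-HIT; vc=[21,32,23]

SEQ = [MISS, MISS, MISS, MISS, L1-HIT, L1-HIT, L1-HIT, MISS, L1-HIT, L1-HIT, L1-HIT, MISS, MISS, VC-HIT, L1-HIT, VC-HIT, VC-HIT]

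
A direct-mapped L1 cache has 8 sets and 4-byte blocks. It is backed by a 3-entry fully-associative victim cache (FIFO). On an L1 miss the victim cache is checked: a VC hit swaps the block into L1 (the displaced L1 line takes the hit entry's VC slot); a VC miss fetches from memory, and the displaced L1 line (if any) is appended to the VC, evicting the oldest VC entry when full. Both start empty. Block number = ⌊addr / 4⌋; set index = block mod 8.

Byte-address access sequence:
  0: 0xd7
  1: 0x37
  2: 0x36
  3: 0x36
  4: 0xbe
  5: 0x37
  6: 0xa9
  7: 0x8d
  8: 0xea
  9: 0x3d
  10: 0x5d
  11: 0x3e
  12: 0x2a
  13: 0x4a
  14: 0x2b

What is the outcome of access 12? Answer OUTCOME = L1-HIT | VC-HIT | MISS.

OUTCOME = MISS

  [0] addr=0xd7 blk=53 s=5: MISS | VC []
  [1] addr=0x37 blk=13 s=5: MISS | VC [53]
  [2] addr=0x36 blk=13 s=5: L1-HIT | VC [53]
  [3] addr=0x36 blk=13 s=5: L1-HIT | VC [53]
  [4] addr=0xbe blk=47 s=7: MISS | VC [53]
  [5] addr=0x37 blk=13 s=5: L1-HIT | VC [53]
  [6] addr=0xa9 blk=42 s=2: MISS | VC [53]
  [7] addr=0x8d blk=35 s=3: MISS | VC [53]
  [8] addr=0xea blk=58 s=2: MISS | VC [53, 42]
  [9] addr=0x3d blk=15 s=7: MISS | VC [53, 42, 47]
  [10] addr=0x5d blk=23 s=7: MISS | VC [42, 47, 15]
  [11] addr=0x3e blk=15 s=7: VC-HIT | VC [42, 47, 23]
  [12] addr=0x2a blk=10 s=2: MISS | VC [47, 23, 58]
  [13] addr=0x4a blk=18 s=2: MISS | VC [23, 58, 10]
  [14] addr=0x2b blk=10 s=2: VC-HIT | VC [23, 58, 18]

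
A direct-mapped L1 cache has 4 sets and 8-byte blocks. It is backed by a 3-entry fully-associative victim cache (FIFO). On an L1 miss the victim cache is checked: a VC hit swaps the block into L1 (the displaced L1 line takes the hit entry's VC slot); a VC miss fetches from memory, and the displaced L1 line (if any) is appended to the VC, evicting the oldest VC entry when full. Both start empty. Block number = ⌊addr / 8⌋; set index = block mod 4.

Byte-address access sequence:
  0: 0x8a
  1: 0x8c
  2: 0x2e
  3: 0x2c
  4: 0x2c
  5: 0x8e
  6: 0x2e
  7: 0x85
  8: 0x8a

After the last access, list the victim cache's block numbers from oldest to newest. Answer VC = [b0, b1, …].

#0 0x8a→b17/s1 MISS; vc=[]
#1 0x8c→b17/s1 L1-HIT; vc=[]
#2 0x2e→b5/s1 MISS; vc=[17]
#3 0x2c→b5/s1 L1-HIT; vc=[17]
#4 0x2c→b5/s1 L1-HIT; vc=[17]
#5 0x8e→b17/s1 VC-HIT; vc=[5]
#6 0x2e→b5/s1 VC-HIT; vc=[17]
#7 0x85→b16/s0 MISS; vc=[17]
#8 0x8a→b17/s1 VC-HIT; vc=[5]

VC = [5]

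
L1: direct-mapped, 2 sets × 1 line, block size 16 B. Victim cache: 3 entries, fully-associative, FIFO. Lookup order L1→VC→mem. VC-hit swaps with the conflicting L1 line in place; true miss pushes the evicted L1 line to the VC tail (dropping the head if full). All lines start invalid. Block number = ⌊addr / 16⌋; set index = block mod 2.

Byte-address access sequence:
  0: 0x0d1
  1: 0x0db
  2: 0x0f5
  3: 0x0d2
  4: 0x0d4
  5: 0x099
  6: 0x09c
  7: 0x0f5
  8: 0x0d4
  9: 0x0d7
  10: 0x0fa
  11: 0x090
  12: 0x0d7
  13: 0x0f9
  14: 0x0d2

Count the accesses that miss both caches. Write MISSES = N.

#0 0xd1→b13/s1 MISS; vc=[]
#1 0xdb→b13/s1 L1-HIT; vc=[]
#2 0xf5→b15/s1 MISS; vc=[13]
#3 0xd2→b13/s1 VC-HIT; vc=[15]
#4 0xd4→b13/s1 L1-HIT; vc=[15]
#5 0x99→b9/s1 MISS; vc=[15,13]
#6 0x9c→b9/s1 L1-HIT; vc=[15,13]
#7 0xf5→b15/s1 VC-HIT; vc=[9,13]
#8 0xd4→b13/s1 VC-HIT; vc=[9,15]
#9 0xd7→b13/s1 L1-HIT; vc=[9,15]
#10 0xfa→b15/s1 VC-HIT; vc=[9,13]
#11 0x90→b9/s1 VC-HIT; vc=[15,13]
#12 0xd7→b13/s1 VC-HIT; vc=[15,9]
#13 0xf9→b15/s1 VC-HIT; vc=[13,9]
#14 0xd2→b13/s1 VC-HIT; vc=[15,9]

MISSES = 3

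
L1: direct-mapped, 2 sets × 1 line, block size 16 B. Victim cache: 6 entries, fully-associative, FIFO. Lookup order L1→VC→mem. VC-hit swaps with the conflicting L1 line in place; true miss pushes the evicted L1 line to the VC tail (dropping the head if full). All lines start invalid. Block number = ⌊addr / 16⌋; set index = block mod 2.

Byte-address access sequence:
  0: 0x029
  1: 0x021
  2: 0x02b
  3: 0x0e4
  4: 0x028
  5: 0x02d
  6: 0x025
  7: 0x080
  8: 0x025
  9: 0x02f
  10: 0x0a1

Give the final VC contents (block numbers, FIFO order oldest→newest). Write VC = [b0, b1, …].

VC = [14, 8, 2]

0: 0x29 (blk 2, set 0) → MISS  vc=[]
1: 0x21 (blk 2, set 0) → L1-HIT  vc=[]
2: 0x2b (blk 2, set 0) → L1-HIT  vc=[]
3: 0xe4 (blk 14, set 0) → MISS  vc=[2]
4: 0x28 (blk 2, set 0) → VC-HIT  vc=[14]
5: 0x2d (blk 2, set 0) → L1-HIT  vc=[14]
6: 0x25 (blk 2, set 0) → L1-HIT  vc=[14]
7: 0x80 (blk 8, set 0) → MISS  vc=[14, 2]
8: 0x25 (blk 2, set 0) → VC-HIT  vc=[14, 8]
9: 0x2f (blk 2, set 0) → L1-HIT  vc=[14, 8]
10: 0xa1 (blk 10, set 0) → MISS  vc=[14, 8, 2]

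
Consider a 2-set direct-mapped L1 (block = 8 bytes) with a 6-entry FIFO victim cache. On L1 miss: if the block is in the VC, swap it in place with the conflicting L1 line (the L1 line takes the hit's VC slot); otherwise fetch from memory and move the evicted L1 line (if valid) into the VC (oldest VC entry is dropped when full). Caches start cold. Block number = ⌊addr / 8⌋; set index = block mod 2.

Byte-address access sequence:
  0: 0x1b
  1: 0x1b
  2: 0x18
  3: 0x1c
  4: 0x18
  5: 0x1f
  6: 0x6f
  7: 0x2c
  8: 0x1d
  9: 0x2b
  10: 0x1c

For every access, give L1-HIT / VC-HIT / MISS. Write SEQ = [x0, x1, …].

SEQ = [MISS, L1-HIT, L1-HIT, L1-HIT, L1-HIT, L1-HIT, MISS, MISS, VC-HIT, VC-HIT, VC-HIT]

0: 0x1b (blk 3, set 1) → MISS  vc=[]
1: 0x1b (blk 3, set 1) → L1-HIT  vc=[]
2: 0x18 (blk 3, set 1) → L1-HIT  vc=[]
3: 0x1c (blk 3, set 1) → L1-HIT  vc=[]
4: 0x18 (blk 3, set 1) → L1-HIT  vc=[]
5: 0x1f (blk 3, set 1) → L1-HIT  vc=[]
6: 0x6f (blk 13, set 1) → MISS  vc=[3]
7: 0x2c (blk 5, set 1) → MISS  vc=[3, 13]
8: 0x1d (blk 3, set 1) → VC-HIT  vc=[5, 13]
9: 0x2b (blk 5, set 1) → VC-HIT  vc=[3, 13]
10: 0x1c (blk 3, set 1) → VC-HIT  vc=[5, 13]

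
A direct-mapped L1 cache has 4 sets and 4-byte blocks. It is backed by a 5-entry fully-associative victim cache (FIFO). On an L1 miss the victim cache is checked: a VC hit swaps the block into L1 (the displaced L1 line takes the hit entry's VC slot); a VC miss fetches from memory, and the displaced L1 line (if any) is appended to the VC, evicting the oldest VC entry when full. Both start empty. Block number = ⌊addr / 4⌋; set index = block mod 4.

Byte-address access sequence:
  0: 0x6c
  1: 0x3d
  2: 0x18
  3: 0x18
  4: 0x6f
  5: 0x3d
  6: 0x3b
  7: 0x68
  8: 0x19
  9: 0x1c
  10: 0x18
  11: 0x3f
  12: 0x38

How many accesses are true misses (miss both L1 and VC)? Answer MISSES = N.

MISSES = 6

0: 0x6c (blk 27, set 3) → MISS  vc=[]
1: 0x3d (blk 15, set 3) → MISS  vc=[27]
2: 0x18 (blk 6, set 2) → MISS  vc=[27]
3: 0x18 (blk 6, set 2) → L1-HIT  vc=[27]
4: 0x6f (blk 27, set 3) → VC-HIT  vc=[15]
5: 0x3d (blk 15, set 3) → VC-HIT  vc=[27]
6: 0x3b (blk 14, set 2) → MISS  vc=[27, 6]
7: 0x68 (blk 26, set 2) → MISS  vc=[27, 6, 14]
8: 0x19 (blk 6, set 2) → VC-HIT  vc=[27, 26, 14]
9: 0x1c (blk 7, set 3) → MISS  vc=[27, 26, 14, 15]
10: 0x18 (blk 6, set 2) → L1-HIT  vc=[27, 26, 14, 15]
11: 0x3f (blk 15, set 3) → VC-HIT  vc=[27, 26, 14, 7]
12: 0x38 (blk 14, set 2) → VC-HIT  vc=[27, 26, 6, 7]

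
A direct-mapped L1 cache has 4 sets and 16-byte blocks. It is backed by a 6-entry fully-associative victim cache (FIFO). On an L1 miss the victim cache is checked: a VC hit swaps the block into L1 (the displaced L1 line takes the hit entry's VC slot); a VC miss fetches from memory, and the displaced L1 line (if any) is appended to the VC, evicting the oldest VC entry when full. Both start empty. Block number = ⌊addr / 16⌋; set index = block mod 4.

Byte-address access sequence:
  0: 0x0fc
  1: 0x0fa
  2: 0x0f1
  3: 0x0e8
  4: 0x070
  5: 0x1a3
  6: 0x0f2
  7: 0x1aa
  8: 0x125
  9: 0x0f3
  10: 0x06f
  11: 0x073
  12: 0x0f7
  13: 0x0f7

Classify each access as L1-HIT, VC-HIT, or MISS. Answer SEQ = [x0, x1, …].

#0 0xfc→b15/s3 MISS; vc=[]
#1 0xfa→b15/s3 L1-HIT; vc=[]
#2 0xf1→b15/s3 L1-HIT; vc=[]
#3 0xe8→b14/s2 MISS; vc=[]
#4 0x70→b7/s3 MISS; vc=[15]
#5 0x1a3→b26/s2 MISS; vc=[15,14]
#6 0xf2→b15/s3 VC-HIT; vc=[7,14]
#7 0x1aa→b26/s2 L1-HIT; vc=[7,14]
#8 0x125→b18/s2 MISS; vc=[7,14,26]
#9 0xf3→b15/s3 L1-HIT; vc=[7,14,26]
#10 0x6f→b6/s2 MISS; vc=[7,14,26,18]
#11 0x73→b7/s3 VC-HIT; vc=[15,14,26,18]
#12 0xf7→b15/s3 VC-HIT; vc=[7,14,26,18]
#13 0xf7→b15/s3 L1-HIT; vc=[7,14,26,18]

SEQ = [MISS, L1-HIT, L1-HIT, MISS, MISS, MISS, VC-HIT, L1-HIT, MISS, L1-HIT, MISS, VC-HIT, VC-HIT, L1-HIT]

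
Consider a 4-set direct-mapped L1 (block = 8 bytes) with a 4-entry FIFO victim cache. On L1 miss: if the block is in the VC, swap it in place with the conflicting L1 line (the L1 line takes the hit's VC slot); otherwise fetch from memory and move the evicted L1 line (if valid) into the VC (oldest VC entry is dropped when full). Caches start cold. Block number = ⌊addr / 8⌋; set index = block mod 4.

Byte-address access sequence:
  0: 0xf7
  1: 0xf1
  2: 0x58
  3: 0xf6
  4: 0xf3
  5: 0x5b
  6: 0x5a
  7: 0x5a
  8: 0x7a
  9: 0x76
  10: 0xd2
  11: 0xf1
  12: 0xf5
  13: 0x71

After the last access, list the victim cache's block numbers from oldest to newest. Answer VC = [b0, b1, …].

  [0] addr=0xf7 blk=30 s=2: MISS | VC []
  [1] addr=0xf1 blk=30 s=2: L1-HIT | VC []
  [2] addr=0x58 blk=11 s=3: MISS | VC []
  [3] addr=0xf6 blk=30 s=2: L1-HIT | VC []
  [4] addr=0xf3 blk=30 s=2: L1-HIT | VC []
  [5] addr=0x5b blk=11 s=3: L1-HIT | VC []
  [6] addr=0x5a blk=11 s=3: L1-HIT | VC []
  [7] addr=0x5a blk=11 s=3: L1-HIT | VC []
  [8] addr=0x7a blk=15 s=3: MISS | VC [11]
  [9] addr=0x76 blk=14 s=2: MISS | VC [11, 30]
  [10] addr=0xd2 blk=26 s=2: MISS | VC [11, 30, 14]
  [11] addr=0xf1 blk=30 s=2: VC-HIT | VC [11, 26, 14]
  [12] addr=0xf5 blk=30 s=2: L1-HIT | VC [11, 26, 14]
  [13] addr=0x71 blk=14 s=2: VC-HIT | VC [11, 26, 30]

VC = [11, 26, 30]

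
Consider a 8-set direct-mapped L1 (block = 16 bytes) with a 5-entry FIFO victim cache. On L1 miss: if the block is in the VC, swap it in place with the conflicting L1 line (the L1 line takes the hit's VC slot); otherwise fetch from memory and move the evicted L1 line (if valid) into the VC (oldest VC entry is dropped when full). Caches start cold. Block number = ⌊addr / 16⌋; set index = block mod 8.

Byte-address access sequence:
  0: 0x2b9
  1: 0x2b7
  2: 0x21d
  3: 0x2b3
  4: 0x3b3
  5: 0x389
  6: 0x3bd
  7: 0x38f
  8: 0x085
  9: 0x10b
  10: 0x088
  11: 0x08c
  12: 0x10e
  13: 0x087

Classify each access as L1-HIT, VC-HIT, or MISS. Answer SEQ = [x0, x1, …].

SEQ = [MISS, L1-HIT, MISS, L1-HIT, MISS, MISS, L1-HIT, L1-HIT, MISS, MISS, VC-HIT, L1-HIT, VC-HIT, VC-HIT]

#0 0x2b9→b43/s3 MISS; vc=[]
#1 0x2b7→b43/s3 L1-HIT; vc=[]
#2 0x21d→b33/s1 MISS; vc=[]
#3 0x2b3→b43/s3 L1-HIT; vc=[]
#4 0x3b3→b59/s3 MISS; vc=[43]
#5 0x389→b56/s0 MISS; vc=[43]
#6 0x3bd→b59/s3 L1-HIT; vc=[43]
#7 0x38f→b56/s0 L1-HIT; vc=[43]
#8 0x85→b8/s0 MISS; vc=[43,56]
#9 0x10b→b16/s0 MISS; vc=[43,56,8]
#10 0x88→b8/s0 VC-HIT; vc=[43,56,16]
#11 0x8c→b8/s0 L1-HIT; vc=[43,56,16]
#12 0x10e→b16/s0 VC-HIT; vc=[43,56,8]
#13 0x87→b8/s0 VC-HIT; vc=[43,56,16]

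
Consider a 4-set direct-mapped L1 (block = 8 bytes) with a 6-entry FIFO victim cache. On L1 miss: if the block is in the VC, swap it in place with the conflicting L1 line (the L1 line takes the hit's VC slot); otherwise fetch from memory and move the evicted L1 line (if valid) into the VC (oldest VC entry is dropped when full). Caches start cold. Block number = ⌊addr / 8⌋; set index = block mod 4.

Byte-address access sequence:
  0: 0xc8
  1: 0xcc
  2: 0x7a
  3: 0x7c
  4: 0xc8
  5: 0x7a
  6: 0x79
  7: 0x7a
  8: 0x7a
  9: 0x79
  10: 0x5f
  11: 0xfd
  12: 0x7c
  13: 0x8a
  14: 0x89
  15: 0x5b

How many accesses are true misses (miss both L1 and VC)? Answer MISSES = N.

MISSES = 5

#0 0xc8→b25/s1 MISS; vc=[]
#1 0xcc→b25/s1 L1-HIT; vc=[]
#2 0x7a→b15/s3 MISS; vc=[]
#3 0x7c→b15/s3 L1-HIT; vc=[]
#4 0xc8→b25/s1 L1-HIT; vc=[]
#5 0x7a→b15/s3 L1-HIT; vc=[]
#6 0x79→b15/s3 L1-HIT; vc=[]
#7 0x7a→b15/s3 L1-HIT; vc=[]
#8 0x7a→b15/s3 L1-HIT; vc=[]
#9 0x79→b15/s3 L1-HIT; vc=[]
#10 0x5f→b11/s3 MISS; vc=[15]
#11 0xfd→b31/s3 MISS; vc=[15,11]
#12 0x7c→b15/s3 VC-HIT; vc=[31,11]
#13 0x8a→b17/s1 MISS; vc=[31,11,25]
#14 0x89→b17/s1 L1-HIT; vc=[31,11,25]
#15 0x5b→b11/s3 VC-HIT; vc=[31,15,25]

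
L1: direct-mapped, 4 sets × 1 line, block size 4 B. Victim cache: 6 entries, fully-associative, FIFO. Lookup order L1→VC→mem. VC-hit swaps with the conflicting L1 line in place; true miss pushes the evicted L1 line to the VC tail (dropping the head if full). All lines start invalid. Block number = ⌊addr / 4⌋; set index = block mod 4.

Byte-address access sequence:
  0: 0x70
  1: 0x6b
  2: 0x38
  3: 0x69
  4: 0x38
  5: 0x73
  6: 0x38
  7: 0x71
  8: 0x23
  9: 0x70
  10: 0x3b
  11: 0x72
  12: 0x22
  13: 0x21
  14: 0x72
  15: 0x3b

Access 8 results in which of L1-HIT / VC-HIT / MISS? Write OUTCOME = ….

OUTCOME = MISS

  [0] addr=0x70 blk=28 s=0: MISS | VC []
  [1] addr=0x6b blk=26 s=2: MISS | VC []
  [2] addr=0x38 blk=14 s=2: MISS | VC [26]
  [3] addr=0x69 blk=26 s=2: VC-HIT | VC [14]
  [4] addr=0x38 blk=14 s=2: VC-HIT | VC [26]
  [5] addr=0x73 blk=28 s=0: L1-HIT | VC [26]
  [6] addr=0x38 blk=14 s=2: L1-HIT | VC [26]
  [7] addr=0x71 blk=28 s=0: L1-HIT | VC [26]
  [8] addr=0x23 blk=8 s=0: MISS | VC [26, 28]
  [9] addr=0x70 blk=28 s=0: VC-HIT | VC [26, 8]
  [10] addr=0x3b blk=14 s=2: L1-HIT | VC [26, 8]
  [11] addr=0x72 blk=28 s=0: L1-HIT | VC [26, 8]
  [12] addr=0x22 blk=8 s=0: VC-HIT | VC [26, 28]
  [13] addr=0x21 blk=8 s=0: L1-HIT | VC [26, 28]
  [14] addr=0x72 blk=28 s=0: VC-HIT | VC [26, 8]
  [15] addr=0x3b blk=14 s=2: L1-HIT | VC [26, 8]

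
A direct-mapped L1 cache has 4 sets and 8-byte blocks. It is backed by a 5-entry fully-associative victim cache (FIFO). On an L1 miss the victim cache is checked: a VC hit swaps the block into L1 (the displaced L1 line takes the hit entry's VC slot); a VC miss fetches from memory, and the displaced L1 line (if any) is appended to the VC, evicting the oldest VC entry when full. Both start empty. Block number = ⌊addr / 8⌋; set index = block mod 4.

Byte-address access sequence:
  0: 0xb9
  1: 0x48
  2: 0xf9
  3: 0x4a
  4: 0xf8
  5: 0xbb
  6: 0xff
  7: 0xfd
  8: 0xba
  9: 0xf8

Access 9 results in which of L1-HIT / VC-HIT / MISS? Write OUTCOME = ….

#0 0xb9→b23/s3 MISS; vc=[]
#1 0x48→b9/s1 MISS; vc=[]
#2 0xf9→b31/s3 MISS; vc=[23]
#3 0x4a→b9/s1 L1-HIT; vc=[23]
#4 0xf8→b31/s3 L1-HIT; vc=[23]
#5 0xbb→b23/s3 VC-HIT; vc=[31]
#6 0xff→b31/s3 VC-HIT; vc=[23]
#7 0xfd→b31/s3 L1-HIT; vc=[23]
#8 0xba→b23/s3 VC-HIT; vc=[31]
#9 0xf8→b31/s3 VC-HIT; vc=[23]

OUTCOME = VC-HIT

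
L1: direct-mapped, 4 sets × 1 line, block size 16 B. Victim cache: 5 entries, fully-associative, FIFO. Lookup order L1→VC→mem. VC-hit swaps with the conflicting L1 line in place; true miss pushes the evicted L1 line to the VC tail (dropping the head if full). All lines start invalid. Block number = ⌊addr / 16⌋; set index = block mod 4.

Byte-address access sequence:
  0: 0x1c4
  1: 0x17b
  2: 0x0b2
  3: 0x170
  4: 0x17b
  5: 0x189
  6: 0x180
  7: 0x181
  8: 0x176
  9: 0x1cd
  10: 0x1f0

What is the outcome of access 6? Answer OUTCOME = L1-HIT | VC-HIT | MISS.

#0 0x1c4→b28/s0 MISS; vc=[]
#1 0x17b→b23/s3 MISS; vc=[]
#2 0xb2→b11/s3 MISS; vc=[23]
#3 0x170→b23/s3 VC-HIT; vc=[11]
#4 0x17b→b23/s3 L1-HIT; vc=[11]
#5 0x189→b24/s0 MISS; vc=[11,28]
#6 0x180→b24/s0 L1-HIT; vc=[11,28]
#7 0x181→b24/s0 L1-HIT; vc=[11,28]
#8 0x176→b23/s3 L1-HIT; vc=[11,28]
#9 0x1cd→b28/s0 VC-HIT; vc=[11,24]
#10 0x1f0→b31/s3 MISS; vc=[11,24,23]

OUTCOME = L1-HIT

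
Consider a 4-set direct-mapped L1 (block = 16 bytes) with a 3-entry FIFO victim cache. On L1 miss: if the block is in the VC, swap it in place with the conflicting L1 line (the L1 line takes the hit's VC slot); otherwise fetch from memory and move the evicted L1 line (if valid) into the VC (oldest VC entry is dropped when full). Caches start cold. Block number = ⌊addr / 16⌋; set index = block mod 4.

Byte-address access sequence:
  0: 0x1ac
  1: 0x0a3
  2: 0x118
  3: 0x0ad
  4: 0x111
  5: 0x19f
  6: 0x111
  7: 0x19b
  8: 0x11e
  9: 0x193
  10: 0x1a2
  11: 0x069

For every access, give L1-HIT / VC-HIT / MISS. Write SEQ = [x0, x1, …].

#0 0x1ac→b26/s2 MISS; vc=[]
#1 0xa3→b10/s2 MISS; vc=[26]
#2 0x118→b17/s1 MISS; vc=[26]
#3 0xad→b10/s2 L1-HIT; vc=[26]
#4 0x111→b17/s1 L1-HIT; vc=[26]
#5 0x19f→b25/s1 MISS; vc=[26,17]
#6 0x111→b17/s1 VC-HIT; vc=[26,25]
#7 0x19b→b25/s1 VC-HIT; vc=[26,17]
#8 0x11e→b17/s1 VC-HIT; vc=[26,25]
#9 0x193→b25/s1 VC-HIT; vc=[26,17]
#10 0x1a2→b26/s2 VC-HIT; vc=[10,17]
#11 0x69→b6/s2 MISS; vc=[10,17,26]

SEQ = [MISS, MISS, MISS, L1-HIT, L1-HIT, MISS, VC-HIT, VC-HIT, VC-HIT, VC-HIT, VC-HIT, MISS]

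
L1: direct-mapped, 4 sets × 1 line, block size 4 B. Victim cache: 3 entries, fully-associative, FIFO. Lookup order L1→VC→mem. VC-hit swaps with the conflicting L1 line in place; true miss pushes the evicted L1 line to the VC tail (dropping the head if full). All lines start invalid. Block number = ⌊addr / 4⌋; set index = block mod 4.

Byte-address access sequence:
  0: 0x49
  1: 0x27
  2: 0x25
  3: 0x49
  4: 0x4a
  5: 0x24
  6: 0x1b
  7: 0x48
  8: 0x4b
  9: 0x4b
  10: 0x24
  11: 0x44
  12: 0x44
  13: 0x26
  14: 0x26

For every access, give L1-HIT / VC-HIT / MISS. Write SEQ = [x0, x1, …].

  [0] addr=0x49 blk=18 s=2: MISS | VC []
  [1] addr=0x27 blk=9 s=1: MISS | VC []
  [2] addr=0x25 blk=9 s=1: L1-HIT | VC []
  [3] addr=0x49 blk=18 s=2: L1-HIT | VC []
  [4] addr=0x4a blk=18 s=2: L1-HIT | VC []
  [5] addr=0x24 blk=9 s=1: L1-HIT | VC []
  [6] addr=0x1b blk=6 s=2: MISS | VC [18]
  [7] addr=0x48 blk=18 s=2: VC-HIT | VC [6]
  [8] addr=0x4b blk=18 s=2: L1-HIT | VC [6]
  [9] addr=0x4b blk=18 s=2: L1-HIT | VC [6]
  [10] addr=0x24 blk=9 s=1: L1-HIT | VC [6]
  [11] addr=0x44 blk=17 s=1: MISS | VC [6, 9]
  [12] addr=0x44 blk=17 s=1: L1-HIT | VC [6, 9]
  [13] addr=0x26 blk=9 s=1: VC-HIT | VC [6, 17]
  [14] addr=0x26 blk=9 s=1: L1-HIT | VC [6, 17]

SEQ = [MISS, MISS, L1-HIT, L1-HIT, L1-HIT, L1-HIT, MISS, VC-HIT, L1-HIT, L1-HIT, L1-HIT, MISS, L1-HIT, VC-HIT, L1-HIT]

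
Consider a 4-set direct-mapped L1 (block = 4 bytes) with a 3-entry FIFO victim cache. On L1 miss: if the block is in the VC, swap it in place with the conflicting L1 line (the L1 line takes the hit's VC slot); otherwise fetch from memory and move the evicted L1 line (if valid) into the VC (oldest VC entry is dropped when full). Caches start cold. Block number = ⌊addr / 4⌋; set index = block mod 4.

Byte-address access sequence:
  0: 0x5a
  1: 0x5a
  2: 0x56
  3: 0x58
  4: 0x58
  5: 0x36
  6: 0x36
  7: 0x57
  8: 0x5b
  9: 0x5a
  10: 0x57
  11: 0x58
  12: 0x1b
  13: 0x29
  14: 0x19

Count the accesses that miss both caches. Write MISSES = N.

#0 0x5a→b22/s2 MISS; vc=[]
#1 0x5a→b22/s2 L1-HIT; vc=[]
#2 0x56→b21/s1 MISS; vc=[]
#3 0x58→b22/s2 L1-HIT; vc=[]
#4 0x58→b22/s2 L1-HIT; vc=[]
#5 0x36→b13/s1 MISS; vc=[21]
#6 0x36→b13/s1 L1-HIT; vc=[21]
#7 0x57→b21/s1 VC-HIT; vc=[13]
#8 0x5b→b22/s2 L1-HIT; vc=[13]
#9 0x5a→b22/s2 L1-HIT; vc=[13]
#10 0x57→b21/s1 L1-HIT; vc=[13]
#11 0x58→b22/s2 L1-HIT; vc=[13]
#12 0x1b→b6/s2 MISS; vc=[13,22]
#13 0x29→b10/s2 MISS; vc=[13,22,6]
#14 0x19→b6/s2 VC-HIT; vc=[13,22,10]

MISSES = 5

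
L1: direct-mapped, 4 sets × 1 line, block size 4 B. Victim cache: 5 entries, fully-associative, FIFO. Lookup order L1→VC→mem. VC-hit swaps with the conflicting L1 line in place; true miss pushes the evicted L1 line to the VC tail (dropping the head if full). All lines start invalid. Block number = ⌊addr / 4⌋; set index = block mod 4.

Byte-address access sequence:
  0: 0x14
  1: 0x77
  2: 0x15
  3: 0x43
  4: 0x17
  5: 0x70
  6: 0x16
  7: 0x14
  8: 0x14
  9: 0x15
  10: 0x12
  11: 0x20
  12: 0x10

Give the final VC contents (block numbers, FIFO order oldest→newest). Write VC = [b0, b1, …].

VC = [29, 16, 28, 8]

0: 0x14 (blk 5, set 1) → MISS  vc=[]
1: 0x77 (blk 29, set 1) → MISS  vc=[5]
2: 0x15 (blk 5, set 1) → VC-HIT  vc=[29]
3: 0x43 (blk 16, set 0) → MISS  vc=[29]
4: 0x17 (blk 5, set 1) → L1-HIT  vc=[29]
5: 0x70 (blk 28, set 0) → MISS  vc=[29, 16]
6: 0x16 (blk 5, set 1) → L1-HIT  vc=[29, 16]
7: 0x14 (blk 5, set 1) → L1-HIT  vc=[29, 16]
8: 0x14 (blk 5, set 1) → L1-HIT  vc=[29, 16]
9: 0x15 (blk 5, set 1) → L1-HIT  vc=[29, 16]
10: 0x12 (blk 4, set 0) → MISS  vc=[29, 16, 28]
11: 0x20 (blk 8, set 0) → MISS  vc=[29, 16, 28, 4]
12: 0x10 (blk 4, set 0) → VC-HIT  vc=[29, 16, 28, 8]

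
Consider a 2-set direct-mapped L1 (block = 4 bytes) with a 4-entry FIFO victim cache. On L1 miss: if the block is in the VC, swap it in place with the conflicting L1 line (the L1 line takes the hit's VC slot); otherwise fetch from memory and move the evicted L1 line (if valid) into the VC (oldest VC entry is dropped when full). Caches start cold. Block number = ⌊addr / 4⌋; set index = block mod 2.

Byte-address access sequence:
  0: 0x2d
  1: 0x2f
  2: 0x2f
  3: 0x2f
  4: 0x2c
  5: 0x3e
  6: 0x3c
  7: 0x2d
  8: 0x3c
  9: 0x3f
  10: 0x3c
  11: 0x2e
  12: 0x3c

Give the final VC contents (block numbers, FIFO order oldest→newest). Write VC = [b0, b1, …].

0: 0x2d (blk 11, set 1) → MISS  vc=[]
1: 0x2f (blk 11, set 1) → L1-HIT  vc=[]
2: 0x2f (blk 11, set 1) → L1-HIT  vc=[]
3: 0x2f (blk 11, set 1) → L1-HIT  vc=[]
4: 0x2c (blk 11, set 1) → L1-HIT  vc=[]
5: 0x3e (blk 15, set 1) → MISS  vc=[11]
6: 0x3c (blk 15, set 1) → L1-HIT  vc=[11]
7: 0x2d (blk 11, set 1) → VC-HIT  vc=[15]
8: 0x3c (blk 15, set 1) → VC-HIT  vc=[11]
9: 0x3f (blk 15, set 1) → L1-HIT  vc=[11]
10: 0x3c (blk 15, set 1) → L1-HIT  vc=[11]
11: 0x2e (blk 11, set 1) → VC-HIT  vc=[15]
12: 0x3c (blk 15, set 1) → VC-HIT  vc=[11]

VC = [11]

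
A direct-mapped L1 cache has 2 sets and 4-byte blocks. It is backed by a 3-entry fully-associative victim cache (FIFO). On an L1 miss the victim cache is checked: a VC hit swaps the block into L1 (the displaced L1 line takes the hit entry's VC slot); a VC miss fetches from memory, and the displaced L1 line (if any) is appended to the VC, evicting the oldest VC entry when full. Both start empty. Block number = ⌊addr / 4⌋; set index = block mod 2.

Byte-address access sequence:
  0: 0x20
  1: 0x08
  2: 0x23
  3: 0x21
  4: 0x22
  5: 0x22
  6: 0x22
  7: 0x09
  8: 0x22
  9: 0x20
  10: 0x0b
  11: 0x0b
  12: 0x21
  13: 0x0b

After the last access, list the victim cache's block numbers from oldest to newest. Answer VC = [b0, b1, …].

VC = [8]

#0 0x20→b8/s0 MISS; vc=[]
#1 0x8→b2/s0 MISS; vc=[8]
#2 0x23→b8/s0 VC-HIT; vc=[2]
#3 0x21→b8/s0 L1-HIT; vc=[2]
#4 0x22→b8/s0 L1-HIT; vc=[2]
#5 0x22→b8/s0 L1-HIT; vc=[2]
#6 0x22→b8/s0 L1-HIT; vc=[2]
#7 0x9→b2/s0 VC-HIT; vc=[8]
#8 0x22→b8/s0 VC-HIT; vc=[2]
#9 0x20→b8/s0 L1-HIT; vc=[2]
#10 0xb→b2/s0 VC-HIT; vc=[8]
#11 0xb→b2/s0 L1-HIT; vc=[8]
#12 0x21→b8/s0 VC-HIT; vc=[2]
#13 0xb→b2/s0 VC-HIT; vc=[8]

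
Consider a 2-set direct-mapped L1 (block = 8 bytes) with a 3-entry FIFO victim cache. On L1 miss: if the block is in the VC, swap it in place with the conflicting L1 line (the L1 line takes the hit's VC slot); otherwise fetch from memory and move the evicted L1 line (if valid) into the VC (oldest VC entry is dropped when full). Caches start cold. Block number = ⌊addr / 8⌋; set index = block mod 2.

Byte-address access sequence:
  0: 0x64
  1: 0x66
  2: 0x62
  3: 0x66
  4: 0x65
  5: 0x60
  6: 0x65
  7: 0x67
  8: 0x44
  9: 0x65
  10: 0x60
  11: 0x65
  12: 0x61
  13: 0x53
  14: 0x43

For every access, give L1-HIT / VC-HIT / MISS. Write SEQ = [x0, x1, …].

  [0] addr=0x64 blk=12 s=0: MISS | VC []
  [1] addr=0x66 blk=12 s=0: L1-HIT | VC []
  [2] addr=0x62 blk=12 s=0: L1-HIT | VC []
  [3] addr=0x66 blk=12 s=0: L1-HIT | VC []
  [4] addr=0x65 blk=12 s=0: L1-HIT | VC []
  [5] addr=0x60 blk=12 s=0: L1-HIT | VC []
  [6] addr=0x65 blk=12 s=0: L1-HIT | VC []
  [7] addr=0x67 blk=12 s=0: L1-HIT | VC []
  [8] addr=0x44 blk=8 s=0: MISS | VC [12]
  [9] addr=0x65 blk=12 s=0: VC-HIT | VC [8]
  [10] addr=0x60 blk=12 s=0: L1-HIT | VC [8]
  [11] addr=0x65 blk=12 s=0: L1-HIT | VC [8]
  [12] addr=0x61 blk=12 s=0: L1-HIT | VC [8]
  [13] addr=0x53 blk=10 s=0: MISS | VC [8, 12]
  [14] addr=0x43 blk=8 s=0: VC-HIT | VC [10, 12]

SEQ = [MISS, L1-HIT, L1-HIT, L1-HIT, L1-HIT, L1-HIT, L1-HIT, L1-HIT, MISS, VC-HIT, L1-HIT, L1-HIT, L1-HIT, MISS, VC-HIT]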